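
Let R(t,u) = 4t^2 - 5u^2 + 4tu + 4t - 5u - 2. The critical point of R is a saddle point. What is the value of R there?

-23/24

∂R/∂t = 8t + 4u + 4 = 0 and ∂R/∂u = 4t - 10u - 5 = 0, so (t, u) = (-5/24, -7/12).
The Hessian has R_{tt} = 8, R_{uu} = -10, R_{tu} = 4, giving D = -96 < 0, so the point is a saddle point.
R(-5/24, -7/12) = -23/24.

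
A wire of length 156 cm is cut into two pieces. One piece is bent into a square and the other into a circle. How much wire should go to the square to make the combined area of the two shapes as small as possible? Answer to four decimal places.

Let x be the length used for the square. Square side x/4; circle radius (156−x)/(2π).
A(x) = (x/4)² + π·((156−x)/(2π))² = x²/16 + (156−x)²/(4π) for 0 ≤ x ≤ 156. A'(x) = x/8 − (156−x)/(2π) = 0 gives x = 4·156/(π+4) ≈ 87.3755.
A'' = 1/8 + 1/(2π) > 0, so this gives the minimum combined area; x ≈ 87.3755 cm to the square.

87.3755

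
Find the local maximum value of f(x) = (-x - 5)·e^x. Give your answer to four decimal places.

0.0025

f'(x) = (-1)·e^x + (-x - 5)·1·e^x = (-x - 6)·e^x. Since e^x > 0, the only critical point is x = -6.
f''(-6) has the same sign as -1 < 0, so this is a local maximum.
f(-6) = (1)·e^(-6) ≈ 0.0025.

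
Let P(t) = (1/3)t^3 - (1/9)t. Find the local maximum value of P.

P'(t) = t^2 - 1/9 = 0 at t = -1/3, 1/3.
Since P''(t) = 2t, we get P''(-1/3) = -2/3 < 0 ⇒ local maximum; P''(1/3) = 2/3 > 0 ⇒ local minimum.
So the local maximum value is P(-1/3) = 2/81.

2/81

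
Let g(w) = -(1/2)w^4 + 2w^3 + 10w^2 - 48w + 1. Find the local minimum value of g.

-47

g'(w) = -2w^3 + 6w^2 + 20w - 48. Setting g'(w) = 0 gives w ∈ {-3, 2, 4}.
g''(w) = -6w^2 + 12w + 20. g''(-3) = -70 < 0 ⇒ local maximum; g''(2) = 20 > 0 ⇒ local minimum; g''(4) = -28 < 0 ⇒ local maximum.
So the local minimum value is g(2) = -47.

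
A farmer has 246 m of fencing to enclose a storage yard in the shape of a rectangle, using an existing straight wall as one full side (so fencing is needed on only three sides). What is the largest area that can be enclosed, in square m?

Let the sides perpendicular to the wall have length x and the parallel side y, so 2x + y = 246 and the area is A = xy = x(246 − 2x).
A'(x) = 246 − 4x = 0 gives x = 123/2, and A''(x) = −4 < 0 confirms a maximum.
Then y = 246 − 2·123/2 = 123 and A = 15129/2.

15129/2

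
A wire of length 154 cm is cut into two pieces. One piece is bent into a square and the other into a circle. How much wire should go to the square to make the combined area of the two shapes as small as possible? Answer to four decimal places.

86.2553

Let x be the length used for the square. Square side x/4; circle radius (154−x)/(2π).
A(x) = (x/4)² + π·((154−x)/(2π))² = x²/16 + (154−x)²/(4π) for 0 ≤ x ≤ 154. A'(x) = x/8 − (154−x)/(2π) = 0 gives x = 4·154/(π+4) ≈ 86.2553.
A'' = 1/8 + 1/(2π) > 0, so this gives the minimum combined area; x ≈ 86.2553 cm to the square.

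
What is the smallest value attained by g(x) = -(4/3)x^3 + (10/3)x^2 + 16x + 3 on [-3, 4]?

-749/81

g'(x) = -4x^2 + (20/3)x + 16, which vanishes at x = -4/3 and x = 3.
Evaluating at the critical points and endpoints: g(-3) = 21, g(-4/3) = -749/81, g(3) = 45, g(4) = 35.
Hence the absolute minimum is -749/81 at x = -4/3.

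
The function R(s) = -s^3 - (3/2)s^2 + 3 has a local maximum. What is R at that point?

3

R'(s) = -3s^2 - 3s = 0 at s = -1, 0.
R''(s) = -6s - 3. R''(-1) = 3 > 0 ⇒ local minimum; R''(0) = -3 < 0 ⇒ local maximum.
Thus R has its local maximum at s = 0, with value 3.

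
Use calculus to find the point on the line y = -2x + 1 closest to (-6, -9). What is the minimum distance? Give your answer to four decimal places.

9.8387

Minimize D(x)^2 = (x + 6)^2 + (-2x + 10)^2.
d/dx[D^2] = 2(x + 6) + 2·(-2)·(-2x + 10) = 0 ⇒ x = 14/5.
Then y = -23/5 and the distance is √(484/5) ≈ 9.8387.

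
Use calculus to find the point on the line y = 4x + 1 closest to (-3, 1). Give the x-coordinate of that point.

-3/17

Minimize D(x)^2 = (x + 3)^2 + (4x)^2.
d/dx[D^2] = 2(x + 3) + 2·4·(4x) = 0 ⇒ x = -3/17.
Then y = 5/17 and the distance is √(144/17) ≈ 2.9104.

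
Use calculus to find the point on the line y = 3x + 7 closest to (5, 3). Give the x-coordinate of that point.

Minimize D(x)^2 = (x - 5)^2 + (3x + 4)^2.
d/dx[D^2] = 2(x - 5) + 2·3·(3x + 4) = 0 ⇒ x = -7/10.
Then y = 49/10 and the distance is √(361/10) ≈ 6.0083.

-7/10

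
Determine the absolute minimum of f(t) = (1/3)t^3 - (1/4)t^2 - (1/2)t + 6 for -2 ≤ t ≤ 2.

10/3

f'(t) = t^2 - (1/2)t - 1/2, which vanishes at t = -1/2 and t = 1.
Evaluating at the critical points and endpoints: f(-2) = 10/3,  f(-1/2) = 295/48,  f(1) = 67/12,  f(2) = 20/3.
The minimum over the interval is 10/3, attained at t = -2.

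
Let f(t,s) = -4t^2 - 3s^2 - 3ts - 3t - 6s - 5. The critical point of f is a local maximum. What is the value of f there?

-2

∂f/∂t = -8t - 3s - 3 = 0 and ∂f/∂s = -3t - 6s - 6 = 0, so (t, s) = (0, -1).
The Hessian has f_{tt} = -8, f_{ss} = -6, f_{ts} = -3, giving D = 39 > 0 with f_{tt} < 0, so the point is a local maximum.
f(0, -1) = -2.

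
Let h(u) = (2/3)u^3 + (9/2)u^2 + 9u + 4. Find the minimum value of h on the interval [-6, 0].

h'(u) = 2u^2 + 9u + 9, which vanishes at u = -3 and u = -3/2.
Compare values at every candidate in [-6, 0]: h(-6) = -32,  h(-3) = -1/2,  h(-3/2) = -13/8,  h(0) = 4.
So the minimum is h(-6) = -32.

-32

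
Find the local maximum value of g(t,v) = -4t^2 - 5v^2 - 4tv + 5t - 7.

-323/64

∂g/∂t = -8t - 4v + 5 = 0 and ∂g/∂v = -4t - 10v = 0, so (t, v) = (25/32, -5/16).
The Hessian has g_{tt} = -8, g_{vv} = -10, g_{tv} = -4, giving D = 64 > 0 with g_{tt} < 0, so the point is a local maximum.
g(25/32, -5/16) = -323/64.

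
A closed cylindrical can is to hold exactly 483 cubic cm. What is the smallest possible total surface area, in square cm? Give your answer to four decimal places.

340.7841

With radius r and height h, πr²h = 483 so h = 483/(πr²), and S(r) = 2πr² + 2πrh = 2πr² + 2·483/r.
S'(r) = 4πr − 2·483/r² = 0 ⇒ r³ = 483/(2π), so r ≈ 4.2520 and h = 2r ≈ 8.5039.
S''(r) = 4π + 4·483/r³ > 0, so this is the minimum; S ≈ 340.7841.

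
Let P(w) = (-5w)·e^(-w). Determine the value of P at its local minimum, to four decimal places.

P'(w) = (-5)·e^(-w) + (-5w)·(-1)·e^(-w) = (5w - 5)·e^(-w). Since e^(-w) > 0, the only critical point is w = 1.
P''(1) has the same sign as 5 > 0, so this is a local minimum.
P(1) = (-5)·e^(-1) ≈ -1.8394.

-1.8394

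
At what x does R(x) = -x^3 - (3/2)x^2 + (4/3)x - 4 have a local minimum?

-4/3

Critical points: R'(x) = -3x^2 - 3x + 4/3 vanishes at x = -4/3, 1/3.
R''(x) = -6x - 3. R''(-4/3) = 5 > 0 ⇒ local minimum; R''(1/3) = -5 < 0 ⇒ local maximum.
The local minimum is R(-4/3) = -164/27.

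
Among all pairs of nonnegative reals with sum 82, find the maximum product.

With x + y = 82, the product is P(x) = x(82 − x).
P'(x) = 82 − 2x = 0 gives x = 41; P'' = −2 < 0, so this is the maximum.
P = 41·41 = 1681.

1681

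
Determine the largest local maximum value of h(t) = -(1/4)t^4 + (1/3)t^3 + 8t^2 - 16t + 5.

335/3

h'(t) = -t^3 + t^2 + 16t - 16 = 0 at t = -4, 1, 4.
Second-derivative test with h''(t) = -3t^2 + 2t + 16: h''(-4) = -40 < 0 ⇒ local maximum; h''(1) = 15 > 0 ⇒ local minimum; h''(4) = -24 < 0 ⇒ local maximum.
Thus h has its largest local maximum at t = -4, with value 335/3.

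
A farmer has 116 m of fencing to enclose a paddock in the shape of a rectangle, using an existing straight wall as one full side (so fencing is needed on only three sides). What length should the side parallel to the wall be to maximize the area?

Let the sides perpendicular to the wall have length x and the parallel side y, so 2x + y = 116 and the area is A = xy = x(116 − 2x).
A'(x) = 116 − 4x = 0 gives x = 29, and A''(x) = −4 < 0 confirms a maximum.
Then y = 116 − 2·29 = 58 and A = 1682.

58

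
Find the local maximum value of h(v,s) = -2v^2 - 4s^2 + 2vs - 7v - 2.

5

∂h/∂v = -4v + 2s - 7 = 0 and ∂h/∂s = 2v - 8s = 0, so (v, s) = (-2, -1/2).
The Hessian has h_{vv} = -4, h_{ss} = -8, h_{vs} = 2, giving D = 28 > 0 with h_{vv} < 0, so the point is a local maximum.
h(-2, -1/2) = 5.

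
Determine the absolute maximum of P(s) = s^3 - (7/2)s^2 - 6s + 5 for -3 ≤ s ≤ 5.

25/2

The derivative is 3s^2 - 7s - 6, which vanishes at s = -2/3 and s = 3.
Compare values at every candidate in [-3, 5]: P(-3) = -71/2; P(-2/3) = 193/27; P(3) = -35/2; P(5) = 25/2.
Hence the absolute maximum is 25/2 at s = 5.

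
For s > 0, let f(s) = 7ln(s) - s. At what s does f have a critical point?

f'(s) = 7/s − 1 = 0 gives s = 7.
f''(s) = -7/s², which is negative for s > 0, so this is a local maximum.
f(7) = 7·ln(7) - 7 ≈ 6.6214.

7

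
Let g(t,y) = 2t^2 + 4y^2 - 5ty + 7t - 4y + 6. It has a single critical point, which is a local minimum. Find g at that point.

-46/7

∂g/∂t = 4t - 5y + 7 = 0 and ∂g/∂y = -5t + 8y - 4 = 0, so (t, y) = (-36/7, -19/7).
The Hessian has g_{tt} = 4, g_{yy} = 8, g_{ty} = -5, giving D = 7 > 0 with g_{tt} > 0, so the point is a local minimum.
g(-36/7, -19/7) = -46/7.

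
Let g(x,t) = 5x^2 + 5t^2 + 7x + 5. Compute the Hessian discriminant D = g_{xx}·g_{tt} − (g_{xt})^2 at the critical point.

∂g/∂x = 10x + 7 = 0 and ∂g/∂t = 10t = 0, so (x, t) = (-7/10, 0).
The Hessian has g_{xx} = 10, g_{tt} = 10, g_{xt} = 0, giving D = 100 > 0 with g_{xx} > 0, so the point is a local minimum.
D = (10)·(10) − (0)^2 = 100.

100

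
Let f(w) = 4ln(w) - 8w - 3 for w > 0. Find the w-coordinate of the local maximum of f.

1/2

f'(w) = 4/w − 8 = 0 gives w = 1/2.
f''(w) = -4/w², which is negative for w > 0, so this is a local maximum.
f(1/2) = 4·ln(1/2) - 4 - 3 ≈ -9.7726.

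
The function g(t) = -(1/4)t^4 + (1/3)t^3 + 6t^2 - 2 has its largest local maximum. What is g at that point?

154/3

Critical points: g'(t) = -t^3 + t^2 + 12t vanishes at t = -3, 0, 4.
Since g''(t) = -3t^2 + 2t + 12, we get g''(-3) = -21 < 0 ⇒ local maximum; g''(0) = 12 > 0 ⇒ local minimum; g''(4) = -28 < 0 ⇒ local maximum.
The largest local maximum is g(4) = 154/3.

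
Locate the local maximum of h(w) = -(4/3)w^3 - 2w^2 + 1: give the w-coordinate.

0

h'(w) = -4w^2 - 4w = 0 at w = -1, 0.
Second-derivative test with h''(w) = -8w - 4: h''(-1) = 4 > 0 ⇒ local minimum; h''(0) = -4 < 0 ⇒ local maximum.
The local maximum is h(0) = 1.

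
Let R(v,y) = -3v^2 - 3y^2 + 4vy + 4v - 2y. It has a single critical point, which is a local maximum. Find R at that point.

∂R/∂v = -6v + 4y + 4 = 0 and ∂R/∂y = 4v - 6y - 2 = 0, so (v, y) = (4/5, 1/5).
The Hessian has R_{vv} = -6, R_{yy} = -6, R_{vy} = 4, giving D = 20 > 0 with R_{vv} < 0, so the point is a local maximum.
R(4/5, 1/5) = 7/5.

7/5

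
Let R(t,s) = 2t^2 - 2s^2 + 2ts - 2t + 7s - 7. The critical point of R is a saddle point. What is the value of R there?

-11/10

∂R/∂t = 4t + 2s - 2 = 0 and ∂R/∂s = 2t - 4s + 7 = 0, so (t, s) = (-3/10, 8/5).
The Hessian has R_{tt} = 4, R_{ss} = -4, R_{ts} = 2, giving D = -20 < 0, so the point is a saddle point.
R(-3/10, 8/5) = -11/10.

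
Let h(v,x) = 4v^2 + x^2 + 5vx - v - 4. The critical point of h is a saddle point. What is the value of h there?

-35/9

∂h/∂v = 8v + 5x - 1 = 0 and ∂h/∂x = 5v + 2x = 0, so (v, x) = (-2/9, 5/9).
The Hessian has h_{vv} = 8, h_{xx} = 2, h_{vx} = 5, giving D = -9 < 0, so the point is a saddle point.
h(-2/9, 5/9) = -35/9.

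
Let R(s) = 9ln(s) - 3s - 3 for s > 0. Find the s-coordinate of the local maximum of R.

3

R'(s) = 9/s − 3 = 0 gives s = 3.
R''(s) = -9/s², which is negative for s > 0, so this is a local maximum.
R(3) = 9·ln(3) - 9 - 3 ≈ -2.1125.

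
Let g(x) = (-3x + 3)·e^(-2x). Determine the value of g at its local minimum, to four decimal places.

-0.0747

Differentiating with the product rule gives g'(x) = (6x - 9)·e^(-2x). Since e^(-2x) > 0, the only critical point is x = 3/2.
g''(3/2) has the same sign as 6 > 0, so this is a local minimum.
g(3/2) = (-3/2)·e^(-3) ≈ -0.0747.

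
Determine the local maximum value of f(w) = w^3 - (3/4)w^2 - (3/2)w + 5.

87/16

f'(w) = 3w^2 - (3/2)w - 3/2. Setting f'(w) = 0 gives w ∈ {-1/2, 1}.
Second-derivative test with f''(w) = 6w - 3/2: f''(-1/2) = -9/2 < 0 ⇒ local maximum; f''(1) = 9/2 > 0 ⇒ local minimum.
The local maximum is f(-1/2) = 87/16.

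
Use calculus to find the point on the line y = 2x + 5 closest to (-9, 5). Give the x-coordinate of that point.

Minimize D(x)^2 = (x + 9)^2 + (2x)^2.
d/dx[D^2] = 2(x + 9) + 2·2·(2x) = 0 ⇒ x = -9/5.
Then y = 7/5 and the distance is √(324/5) ≈ 8.0498.

-9/5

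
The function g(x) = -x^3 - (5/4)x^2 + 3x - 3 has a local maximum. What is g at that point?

Critical points: g'(x) = -3x^2 - (5/2)x + 3 vanishes at x = -3/2, 2/3.
g''(x) = -6x - 5/2. g''(-3/2) = 13/2 > 0 ⇒ local minimum; g''(2/3) = -13/2 < 0 ⇒ local maximum.
The local maximum is g(2/3) = -50/27.

-50/27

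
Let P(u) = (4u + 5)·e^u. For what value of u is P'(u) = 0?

By the product rule, P'(u) = (4u + 9)·e^u. Since e^u > 0, the only critical point is u = -9/4.
P''(-9/4) has the same sign as 4 > 0, so this is a local minimum.
P(-9/4) = (-4)·e^(-9/4) ≈ -0.4216.

-9/4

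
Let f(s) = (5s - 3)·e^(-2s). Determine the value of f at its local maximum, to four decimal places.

f'(s) = 5·e^(-2s) + (5s - 3)·(-2)·e^(-2s) = (-10s + 11)·e^(-2s). Since e^(-2s) > 0, the only critical point is s = 11/10.
f''(11/10) has the same sign as -10 < 0, so this is a local maximum.
f(11/10) = (5/2)·e^(-11/5) ≈ 0.2770.

0.2770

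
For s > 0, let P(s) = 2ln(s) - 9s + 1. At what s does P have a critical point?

2/9

P'(s) = 2/s − 9 = 0 gives s = 2/9.
P''(s) = -2/s², which is negative for s > 0, so this is a local maximum.
P(2/9) = 2·ln(2/9) - 2 + 1 ≈ -4.0082.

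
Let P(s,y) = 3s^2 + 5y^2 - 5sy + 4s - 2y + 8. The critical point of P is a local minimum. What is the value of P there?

∂P/∂s = 6s - 5y + 4 = 0 and ∂P/∂y = -5s + 10y - 2 = 0, so (s, y) = (-6/7, -8/35).
The Hessian has P_{ss} = 6, P_{yy} = 10, P_{sy} = -5, giving D = 35 > 0 with P_{ss} > 0, so the point is a local minimum.
P(-6/7, -8/35) = 228/35.

228/35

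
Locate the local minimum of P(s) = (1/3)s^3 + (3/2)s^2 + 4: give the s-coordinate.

P'(s) = s^2 + 3s = 0 at s = -3, 0.
Second-derivative test with P''(s) = 2s + 3: P''(-3) = -3 < 0 ⇒ local maximum; P''(0) = 3 > 0 ⇒ local minimum.
Thus P has its local minimum at s = 0, with value 4.

0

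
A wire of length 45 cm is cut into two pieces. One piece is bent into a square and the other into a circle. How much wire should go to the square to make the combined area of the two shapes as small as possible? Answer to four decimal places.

Let x be the length used for the square. Square side x/4; circle radius (45−x)/(2π).
A(x) = (x/4)² + π·((45−x)/(2π))² = x²/16 + (45−x)²/(4π) for 0 ≤ x ≤ 45. A'(x) = x/8 − (45−x)/(2π) = 0 gives x = 4·45/(π+4) ≈ 25.2045.
A'' = 1/8 + 1/(2π) > 0, so this gives the minimum combined area; x ≈ 25.2045 cm to the square.

25.2045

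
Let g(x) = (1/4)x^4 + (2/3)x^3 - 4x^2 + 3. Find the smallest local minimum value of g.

g'(x) = x^3 + 2x^2 - 8x = 0 at x = -4, 0, 2.
Since g''(x) = 3x^2 + 4x - 8, we get g''(-4) = 24 > 0 ⇒ local minimum; g''(0) = -8 < 0 ⇒ local maximum; g''(2) = 12 > 0 ⇒ local minimum.
So the smallest local minimum value is g(-4) = -119/3.

-119/3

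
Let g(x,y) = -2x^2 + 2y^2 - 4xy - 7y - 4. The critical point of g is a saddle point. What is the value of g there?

-113/16

∂g/∂x = -4x - 4y = 0 and ∂g/∂y = -4x + 4y - 7 = 0, so (x, y) = (-7/8, 7/8).
The Hessian has g_{xx} = -4, g_{yy} = 4, g_{xy} = -4, giving D = -32 < 0, so the point is a saddle point.
g(-7/8, 7/8) = -113/16.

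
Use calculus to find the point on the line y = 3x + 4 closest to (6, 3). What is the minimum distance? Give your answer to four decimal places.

Minimize D(x)^2 = (x - 6)^2 + (3x + 1)^2.
d/dx[D^2] = 2(x - 6) + 2·3·(3x + 1) = 0 ⇒ x = 3/10.
Then y = 49/10 and the distance is √(361/10) ≈ 6.0083.

6.0083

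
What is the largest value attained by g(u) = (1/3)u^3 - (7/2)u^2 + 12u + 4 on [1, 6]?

22

g'(u) = u^2 - 7u + 12, which vanishes at u = 3 and u = 4.
Evaluating at the critical points and endpoints: g(1) = 77/6, g(3) = 35/2, g(4) = 52/3, g(6) = 22.
The maximum over the interval is 22, attained at u = 6.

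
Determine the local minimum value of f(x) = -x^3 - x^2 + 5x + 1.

Critical points: f'(x) = -3x^2 - 2x + 5 vanishes at x = -5/3, 1.
f''(x) = -6x - 2. f''(-5/3) = 8 > 0 ⇒ local minimum; f''(1) = -8 < 0 ⇒ local maximum.
The local minimum is f(-5/3) = -148/27.

-148/27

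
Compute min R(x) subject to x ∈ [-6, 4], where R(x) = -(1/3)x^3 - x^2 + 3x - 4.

Differentiating, R'(x) = -x^2 - 2x + 3; which vanishes at x = -3 and x = 1.
Compare values at every candidate in [-6, 4]: R(-6) = 14; R(-3) = -13; R(1) = -7/3; R(4) = -88/3.
The minimum over the interval is -88/3, attained at x = 4.

-88/3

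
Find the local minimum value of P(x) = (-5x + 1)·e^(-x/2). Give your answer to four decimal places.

-3.3287

By the product rule, P'(x) = ((5/2)x - 11/2)·e^(-x/2). Since e^(-x/2) > 0, the only critical point is x = 11/5.
P''(11/5) has the same sign as 5/2 > 0, so this is a local minimum.
P(11/5) = (-10)·e^(-11/10) ≈ -3.3287.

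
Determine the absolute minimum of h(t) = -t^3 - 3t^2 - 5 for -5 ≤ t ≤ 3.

h'(t) = -3t^2 - 6t, which vanishes at t = -2 and t = 0.
Candidates: h(-5) = 45; h(-2) = -9; h(0) = -5; h(3) = -59.
Hence the absolute minimum is -59 at t = 3.

-59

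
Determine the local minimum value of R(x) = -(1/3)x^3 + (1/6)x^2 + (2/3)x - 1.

-103/81

Critical points: R'(x) = -x^2 + (1/3)x + 2/3 vanishes at x = -2/3, 1.
R''(x) = -2x + 1/3. R''(-2/3) = 5/3 > 0 ⇒ local minimum; R''(1) = -5/3 < 0 ⇒ local maximum.
The local minimum is R(-2/3) = -103/81.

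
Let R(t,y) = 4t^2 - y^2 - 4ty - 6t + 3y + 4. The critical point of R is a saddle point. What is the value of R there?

∂R/∂t = 8t - 4y - 6 = 0 and ∂R/∂y = -4t - 2y + 3 = 0, so (t, y) = (3/4, 0).
The Hessian has R_{tt} = 8, R_{yy} = -2, R_{ty} = -4, giving D = -32 < 0, so the point is a saddle point.
R(3/4, 0) = 7/4.

7/4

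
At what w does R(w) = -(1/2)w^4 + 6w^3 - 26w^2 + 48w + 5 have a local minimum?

3

Critical points: R'(w) = -2w^3 + 18w^2 - 52w + 48 vanishes at w = 2, 3, 4.
Since R''(w) = -6w^2 + 36w - 52, we get R''(2) = -4 < 0 ⇒ local maximum; R''(3) = 2 > 0 ⇒ local minimum; R''(4) = -4 < 0 ⇒ local maximum.
The local minimum is R(3) = 73/2.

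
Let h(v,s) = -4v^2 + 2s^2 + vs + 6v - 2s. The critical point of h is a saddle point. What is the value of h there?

∂h/∂v = -8v + s + 6 = 0 and ∂h/∂s = v + 4s - 2 = 0, so (v, s) = (26/33, 10/33).
The Hessian has h_{vv} = -8, h_{ss} = 4, h_{vs} = 1, giving D = -33 < 0, so the point is a saddle point.
h(26/33, 10/33) = 68/33.

68/33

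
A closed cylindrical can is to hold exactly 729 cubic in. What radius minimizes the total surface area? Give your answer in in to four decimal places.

4.8773

With radius r and height h, πr²h = 729 so h = 729/(πr²), and S(r) = 2πr² + 2πrh = 2πr² + 2·729/r.
S'(r) = 4πr − 2·729/r² = 0 ⇒ r³ = 729/(2π), so r ≈ 4.8773 and h = 2r ≈ 9.7547.
S''(r) = 4π + 4·729/r³ > 0, so this is the minimum; S ≈ 448.4006.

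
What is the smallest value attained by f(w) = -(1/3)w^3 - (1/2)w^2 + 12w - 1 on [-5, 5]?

The derivative is -w^2 - w + 12, which vanishes at w = -4 and w = 3.
Evaluating at the critical points and endpoints: f(-5) = -191/6, f(-4) = -107/3, f(3) = 43/2, f(5) = 29/6.
The minimum over the interval is -107/3, attained at w = -4.

-107/3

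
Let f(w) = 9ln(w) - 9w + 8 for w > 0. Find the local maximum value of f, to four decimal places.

f'(w) = 9/w − 9 = 0 gives w = 1.
f''(w) = -9/w², which is negative for w > 0, so this is a local maximum.
f(1) = 9·ln(1) - 9 + 8 ≈ -1.0000.

-1.0000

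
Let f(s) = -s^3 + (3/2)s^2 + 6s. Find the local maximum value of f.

10

f'(s) = -3s^2 + 3s + 6 = 0 at s = -1, 2.
Since f''(s) = -6s + 3, we get f''(-1) = 9 > 0 ⇒ local minimum; f''(2) = -9 < 0 ⇒ local maximum.
The local maximum is f(2) = 10.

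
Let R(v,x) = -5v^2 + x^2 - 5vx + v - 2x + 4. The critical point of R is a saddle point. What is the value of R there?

∂R/∂v = -10v - 5x + 1 = 0 and ∂R/∂x = -5v + 2x - 2 = 0, so (v, x) = (-8/45, 5/9).
The Hessian has R_{vv} = -10, R_{xx} = 2, R_{vx} = -5, giving D = -45 < 0, so the point is a saddle point.
R(-8/45, 5/9) = 151/45.

151/45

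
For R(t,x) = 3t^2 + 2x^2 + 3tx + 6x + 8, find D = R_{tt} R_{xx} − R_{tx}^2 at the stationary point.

15

∂R/∂t = 6t + 3x = 0 and ∂R/∂x = 3t + 4x + 6 = 0, so (t, x) = (6/5, -12/5).
The Hessian has R_{tt} = 6, R_{xx} = 4, R_{tx} = 3, giving D = 15 > 0 with R_{tt} > 0, so the point is a local minimum.
D = (6)·(4) − (3)^2 = 15.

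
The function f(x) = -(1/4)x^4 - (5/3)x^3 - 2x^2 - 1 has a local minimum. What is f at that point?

f'(x) = -x^3 - 5x^2 - 4x. Setting f'(x) = 0 gives x ∈ {-4, -1, 0}.
f''(x) = -3x^2 - 10x - 4. f''(-4) = -12 < 0 ⇒ local maximum; f''(-1) = 3 > 0 ⇒ local minimum; f''(0) = -4 < 0 ⇒ local maximum.
So the local minimum value is f(-1) = -19/12.

-19/12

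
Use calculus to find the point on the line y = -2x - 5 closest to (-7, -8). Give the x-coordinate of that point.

Minimize D(x)^2 = (x + 7)^2 + (-2x + 3)^2.
d/dx[D^2] = 2(x + 7) + 2·(-2)·(-2x + 3) = 0 ⇒ x = -1/5.
Then y = -23/5 and the distance is √(289/5) ≈ 7.6026.

-1/5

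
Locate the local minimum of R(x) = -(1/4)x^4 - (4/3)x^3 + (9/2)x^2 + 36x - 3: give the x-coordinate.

-3

R'(x) = -x^3 - 4x^2 + 9x + 36. Setting R'(x) = 0 gives x ∈ {-4, -3, 3}.
Since R''(x) = -3x^2 - 8x + 9, we get R''(-4) = -7 < 0 ⇒ local maximum; R''(-3) = 6 > 0 ⇒ local minimum; R''(3) = -42 < 0 ⇒ local maximum.
Thus R has its local minimum at x = -3, with value -219/4.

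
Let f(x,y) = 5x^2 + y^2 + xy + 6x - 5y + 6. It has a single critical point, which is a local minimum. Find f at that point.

-77/19

∂f/∂x = 10x + y + 6 = 0 and ∂f/∂y = x + 2y - 5 = 0, so (x, y) = (-17/19, 56/19).
The Hessian has f_{xx} = 10, f_{yy} = 2, f_{xy} = 1, giving D = 19 > 0 with f_{xx} > 0, so the point is a local minimum.
f(-17/19, 56/19) = -77/19.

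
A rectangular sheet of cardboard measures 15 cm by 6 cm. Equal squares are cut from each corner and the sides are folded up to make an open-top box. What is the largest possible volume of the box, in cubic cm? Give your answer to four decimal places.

With cut size x, the volume is V(x) = x(15 − 2x)(6 − 2x) for 0 < x < 3.
V'(x) = 12x^2 − 84x + 90. Setting V'(x) = 0 gives x ≈ 1.3206 (the root in (0, 3)).
V''(x) = 24x − 84 is negative there, so this is the maximum; V ≈ 54.8191.

54.8191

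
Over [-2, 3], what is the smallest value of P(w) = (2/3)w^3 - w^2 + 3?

-19/3

Differentiating, P'(w) = 2w^2 - 2w; which vanishes at w = 0 and w = 1.
Candidates: P(-2) = -19/3,  P(0) = 3,  P(1) = 8/3,  P(3) = 12.
So the minimum is P(-2) = -19/3.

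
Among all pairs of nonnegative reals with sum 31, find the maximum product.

With x + y = 31, the product is P(x) = x(31 − x).
P'(x) = 31 − 2x = 0 gives x = 31/2; P'' = −2 < 0, so this is the maximum.
P = 31/2·31/2 = 961/4.

961/4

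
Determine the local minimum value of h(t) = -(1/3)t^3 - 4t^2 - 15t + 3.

59/3

h'(t) = -t^2 - 8t - 15 = 0 at t = -5, -3.
Since h''(t) = -2t - 8, we get h''(-5) = 2 > 0 ⇒ local minimum; h''(-3) = -2 < 0 ⇒ local maximum.
So the local minimum value is h(-5) = 59/3.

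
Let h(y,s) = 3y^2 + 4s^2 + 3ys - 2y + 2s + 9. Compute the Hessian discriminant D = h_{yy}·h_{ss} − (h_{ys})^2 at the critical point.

39

∂h/∂y = 6y + 3s - 2 = 0 and ∂h/∂s = 3y + 8s + 2 = 0, so (y, s) = (22/39, -6/13).
The Hessian has h_{yy} = 6, h_{ss} = 8, h_{ys} = 3, giving D = 39 > 0 with h_{yy} > 0, so the point is a local minimum.
D = (6)·(8) − (3)^2 = 39.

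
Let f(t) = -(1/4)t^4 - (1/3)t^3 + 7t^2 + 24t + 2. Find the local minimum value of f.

f'(t) = -t^3 - t^2 + 14t + 24 = 0 at t = -3, -2, 4.
Since f''(t) = -3t^2 - 2t + 14, we get f''(-3) = -7 < 0 ⇒ local maximum; f''(-2) = 6 > 0 ⇒ local minimum; f''(4) = -42 < 0 ⇒ local maximum.
The local minimum is f(-2) = -58/3.

-58/3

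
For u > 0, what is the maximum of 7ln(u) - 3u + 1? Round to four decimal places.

h'(u) = 7/u − 3 = 0 gives u = 7/3.
h''(u) = -7/u², which is negative for u > 0, so this is a local maximum.
h(7/3) = 7·ln(7/3) - 7 + 1 ≈ -0.0689.

-0.0689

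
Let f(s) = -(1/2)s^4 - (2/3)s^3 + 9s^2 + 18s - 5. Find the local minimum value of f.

f'(s) = -2s^3 - 2s^2 + 18s + 18 = 0 at s = -3, -1, 3.
Second-derivative test with f''(s) = -6s^2 - 4s + 18: f''(-3) = -24 < 0 ⇒ local maximum; f''(-1) = 16 > 0 ⇒ local minimum; f''(3) = -48 < 0 ⇒ local maximum.
The local minimum is f(-1) = -83/6.

-83/6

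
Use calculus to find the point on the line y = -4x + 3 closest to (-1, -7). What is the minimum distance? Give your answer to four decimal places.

Minimize D(x)^2 = (x + 1)^2 + (-4x + 10)^2.
d/dx[D^2] = 2(x + 1) + 2·(-4)·(-4x + 10) = 0 ⇒ x = 39/17.
Then y = -105/17 and the distance is √(196/17) ≈ 3.3955.

3.3955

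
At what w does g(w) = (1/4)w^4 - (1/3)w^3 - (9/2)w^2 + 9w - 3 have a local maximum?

1

Critical points: g'(w) = w^3 - w^2 - 9w + 9 vanishes at w = -3, 1, 3.
Since g''(w) = 3w^2 - 2w - 9, we get g''(-3) = 24 > 0 ⇒ local minimum; g''(1) = -8 < 0 ⇒ local maximum; g''(3) = 12 > 0 ⇒ local minimum.
The local maximum is g(1) = 17/12.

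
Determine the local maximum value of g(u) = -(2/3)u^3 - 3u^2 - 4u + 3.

Critical points: g'(u) = -2u^2 - 6u - 4 vanishes at u = -2, -1.
g''(u) = -4u - 6. g''(-2) = 2 > 0 ⇒ local minimum; g''(-1) = -2 < 0 ⇒ local maximum.
The local maximum is g(-1) = 14/3.

14/3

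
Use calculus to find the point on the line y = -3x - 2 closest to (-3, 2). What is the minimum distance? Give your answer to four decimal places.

1.5811

Minimize D(x)^2 = (x + 3)^2 + (-3x - 4)^2.
d/dx[D^2] = 2(x + 3) + 2·(-3)·(-3x - 4) = 0 ⇒ x = -3/2.
Then y = 5/2 and the distance is √(5/2) ≈ 1.5811.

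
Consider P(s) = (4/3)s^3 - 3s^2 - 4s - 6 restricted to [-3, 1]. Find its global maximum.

P'(s) = 4s^2 - 6s - 4, whose only zero in [-3, 1] is s = -1/2.
Candidates: P(-3) = -57, P(-1/2) = -59/12, P(1) = -35/3.
So the maximum is P(-1/2) = -59/12.

-59/12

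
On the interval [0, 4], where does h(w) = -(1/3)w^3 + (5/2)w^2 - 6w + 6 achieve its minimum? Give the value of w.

4

The derivative is -w^2 + 5w - 6, which vanishes at w = 2 and w = 3.
Compare values at every candidate in [0, 4]: h(0) = 6,  h(2) = 4/3,  h(3) = 3/2,  h(4) = 2/3.
Hence the absolute minimum is 2/3 at w = 4.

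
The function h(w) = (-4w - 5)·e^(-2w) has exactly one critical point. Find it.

-3/4

Differentiating with the product rule gives h'(w) = (8w + 6)·e^(-2w). Since e^(-2w) > 0, the only critical point is w = -3/4.
h''(-3/4) has the same sign as 8 > 0, so this is a local minimum.
h(-3/4) = (-2)·e^(3/2) ≈ -8.9634.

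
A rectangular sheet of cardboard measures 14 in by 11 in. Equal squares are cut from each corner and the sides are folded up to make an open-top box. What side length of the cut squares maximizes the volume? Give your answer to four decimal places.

2.0388

With cut size x, the volume is V(x) = x(14 − 2x)(11 − 2x) for 0 < x < 5.5.
V'(x) = 12x^2 − 100x + 154. Setting V'(x) = 0 gives x ≈ 2.0388 (the root in (0, 5.5)).
V''(x) = 24x − 100 is negative there, so this is the maximum; V ≈ 140.0387.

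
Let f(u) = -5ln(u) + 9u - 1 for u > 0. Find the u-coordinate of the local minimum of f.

f'(u) = -5/u + 9 = 0 gives u = 5/9.
f''(u) = 5/u², which is positive for u > 0, so this is a local minimum.
f(5/9) = -5·ln(5/9) + 5 - 1 ≈ 6.9389.

5/9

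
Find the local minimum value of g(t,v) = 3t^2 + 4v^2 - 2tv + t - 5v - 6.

-333/44

∂g/∂t = 6t - 2v + 1 = 0 and ∂g/∂v = -2t + 8v - 5 = 0, so (t, v) = (1/22, 7/11).
The Hessian has g_{tt} = 6, g_{vv} = 8, g_{tv} = -2, giving D = 44 > 0 with g_{tt} > 0, so the point is a local minimum.
g(1/22, 7/11) = -333/44.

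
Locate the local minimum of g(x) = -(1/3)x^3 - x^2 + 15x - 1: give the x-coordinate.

-5

Critical points: g'(x) = -x^2 - 2x + 15 vanishes at x = -5, 3.
Since g''(x) = -2x - 2, we get g''(-5) = 8 > 0 ⇒ local minimum; g''(3) = -8 < 0 ⇒ local maximum.
Thus g has its local minimum at x = -5, with value -178/3.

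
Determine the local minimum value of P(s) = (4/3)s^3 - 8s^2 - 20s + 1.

-397/3

Critical points: P'(s) = 4s^2 - 16s - 20 vanishes at s = -1, 5.
Since P''(s) = 8s - 16, we get P''(-1) = -24 < 0 ⇒ local maximum; P''(5) = 24 > 0 ⇒ local minimum.
Thus P has its local minimum at s = 5, with value -397/3.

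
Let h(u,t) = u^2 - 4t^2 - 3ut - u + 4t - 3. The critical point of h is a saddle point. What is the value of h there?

-3

∂h/∂u = 2u - 3t - 1 = 0 and ∂h/∂t = -3u - 8t + 4 = 0, so (u, t) = (4/5, 1/5).
The Hessian has h_{uu} = 2, h_{tt} = -8, h_{ut} = -3, giving D = -25 < 0, so the point is a saddle point.
h(4/5, 1/5) = -3.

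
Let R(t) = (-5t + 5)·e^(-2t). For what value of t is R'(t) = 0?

R'(t) = (-5)·e^(-2t) + (-5t + 5)·(-2)·e^(-2t) = (10t - 15)·e^(-2t). Since e^(-2t) > 0, the only critical point is t = 3/2.
R''(3/2) has the same sign as 10 > 0, so this is a local minimum.
R(3/2) = (-5/2)·e^(-3) ≈ -0.1245.

3/2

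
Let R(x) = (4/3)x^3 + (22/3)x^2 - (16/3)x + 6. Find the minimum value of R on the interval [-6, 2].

412/81

R'(x) = 4x^2 + (44/3)x - 16/3, which vanishes at x = -4 and x = 1/3.
Evaluating at the critical points and endpoints: R(-6) = 14, R(-4) = 178/3, R(1/3) = 412/81, R(2) = 106/3.
Hence the absolute minimum is 412/81 at x = 1/3.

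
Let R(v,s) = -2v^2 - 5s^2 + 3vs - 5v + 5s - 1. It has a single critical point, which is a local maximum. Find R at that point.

69/31

∂R/∂v = -4v + 3s - 5 = 0 and ∂R/∂s = 3v - 10s + 5 = 0, so (v, s) = (-35/31, 5/31).
The Hessian has R_{vv} = -4, R_{ss} = -10, R_{vs} = 3, giving D = 31 > 0 with R_{vv} < 0, so the point is a local maximum.
R(-35/31, 5/31) = 69/31.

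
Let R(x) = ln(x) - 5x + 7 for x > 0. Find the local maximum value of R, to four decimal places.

R'(x) = 1/x − 5 = 0 gives x = 1/5.
R''(x) = -1/x², which is negative for x > 0, so this is a local maximum.
R(1/5) = 1·ln(1/5) - 1 + 7 ≈ 4.3906.

4.3906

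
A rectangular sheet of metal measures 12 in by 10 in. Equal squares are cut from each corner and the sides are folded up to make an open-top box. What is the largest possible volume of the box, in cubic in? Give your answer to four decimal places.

With cut size x, the volume is V(x) = x(12 − 2x)(10 − 2x) for 0 < x < 5.
V'(x) = 12x^2 − 88x + 120. Setting V'(x) = 0 gives x ≈ 1.8107 (the root in (0, 5)).
V''(x) = 24x − 88 is negative there, so this is the maximum; V ≈ 96.7706.

96.7706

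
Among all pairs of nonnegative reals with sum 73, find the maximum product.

With x + y = 73, the product is P(x) = x(73 − x).
P'(x) = 73 − 2x = 0 gives x = 73/2; P'' = −2 < 0, so this is the maximum.
P = 73/2·73/2 = 5329/4.

5329/4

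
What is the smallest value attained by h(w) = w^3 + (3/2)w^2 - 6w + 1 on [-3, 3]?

The derivative is 3w^2 + 3w - 6, which vanishes at w = -2 and w = 1.
Evaluating at the critical points and endpoints: h(-3) = 11/2; h(-2) = 11; h(1) = -5/2; h(3) = 47/2.
Hence the absolute minimum is -5/2 at w = 1.

-5/2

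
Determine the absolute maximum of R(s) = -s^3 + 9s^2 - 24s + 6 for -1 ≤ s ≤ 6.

40

The derivative is -3s^2 + 18s - 24, which vanishes at s = 2 and s = 4.
Candidates: R(-1) = 40; R(2) = -14; R(4) = -10; R(6) = -30.
Hence the absolute maximum is 40 at s = -1.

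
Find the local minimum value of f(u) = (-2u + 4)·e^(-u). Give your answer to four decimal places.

f'(u) = (-2)·e^(-u) + (-2u + 4)·(-1)·e^(-u) = (2u - 6)·e^(-u). Since e^(-u) > 0, the only critical point is u = 3.
f''(3) has the same sign as 2 > 0, so this is a local minimum.
f(3) = (-2)·e^(-3) ≈ -0.0996.

-0.0996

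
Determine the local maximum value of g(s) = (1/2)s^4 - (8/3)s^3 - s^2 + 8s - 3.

11/6

Critical points: g'(s) = 2s^3 - 8s^2 - 2s + 8 vanishes at s = -1, 1, 4.
g''(s) = 6s^2 - 16s - 2. g''(-1) = 20 > 0 ⇒ local minimum; g''(1) = -12 < 0 ⇒ local maximum; g''(4) = 30 > 0 ⇒ local minimum.
Thus g has its local maximum at s = 1, with value 11/6.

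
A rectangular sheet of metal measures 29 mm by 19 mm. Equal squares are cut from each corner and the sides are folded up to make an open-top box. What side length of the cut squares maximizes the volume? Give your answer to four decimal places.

With cut size x, the volume is V(x) = x(29 − 2x)(19 − 2x) for 0 < x < 9.5.
V'(x) = 12x^2 − 192x + 551. Setting V'(x) = 0 gives x ≈ 3.7475 (the root in (0, 9.5)).
V''(x) = 24x − 192 is negative there, so this is the maximum; V ≈ 927.1878.

3.7475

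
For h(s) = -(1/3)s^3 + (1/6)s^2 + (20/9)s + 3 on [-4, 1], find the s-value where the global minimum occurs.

-4/3

h'(s) = -s^2 + (1/3)s + 20/9, whose only zero in [-4, 1] is s = -4/3.
Evaluating at the critical points and endpoints: h(-4) = 163/9; h(-4/3) = 91/81; h(1) = 91/18.
So the minimum is h(-4/3) = 91/81.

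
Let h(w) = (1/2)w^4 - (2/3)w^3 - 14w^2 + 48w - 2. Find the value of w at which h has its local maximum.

h'(w) = 2w^3 - 2w^2 - 28w + 48 = 0 at w = -4, 2, 3.
Since h''(w) = 6w^2 - 4w - 28, we get h''(-4) = 84 > 0 ⇒ local minimum; h''(2) = -12 < 0 ⇒ local maximum; h''(3) = 14 > 0 ⇒ local minimum.
Thus h has its local maximum at w = 2, with value 122/3.

2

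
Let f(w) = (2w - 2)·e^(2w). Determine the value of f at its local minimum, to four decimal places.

-2.7183

Differentiating with the product rule gives f'(w) = (4w - 2)·e^(2w). Since e^(2w) > 0, the only critical point is w = 1/2.
f''(1/2) has the same sign as 4 > 0, so this is a local minimum.
f(1/2) = (-1)·e^(1) ≈ -2.7183.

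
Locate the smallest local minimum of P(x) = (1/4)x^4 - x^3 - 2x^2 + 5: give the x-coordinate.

4

Critical points: P'(x) = x^3 - 3x^2 - 4x vanishes at x = -1, 0, 4.
P''(x) = 3x^2 - 6x - 4. P''(-1) = 5 > 0 ⇒ local minimum; P''(0) = -4 < 0 ⇒ local maximum; P''(4) = 20 > 0 ⇒ local minimum.
So the smallest local minimum value is P(4) = -27.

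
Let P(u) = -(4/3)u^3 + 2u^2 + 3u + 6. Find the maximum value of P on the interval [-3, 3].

P'(u) = -4u^2 + 4u + 3, which vanishes at u = -1/2 and u = 3/2.
Compare values at every candidate in [-3, 3]: P(-3) = 51, P(-1/2) = 31/6, P(3/2) = 21/2, P(3) = -3.
The maximum over the interval is 51, attained at u = -3.

51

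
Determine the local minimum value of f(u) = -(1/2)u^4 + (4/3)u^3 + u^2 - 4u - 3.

Critical points: f'(u) = -2u^3 + 4u^2 + 2u - 4 vanishes at u = -1, 1, 2.
Since f''(u) = -6u^2 + 8u + 2, we get f''(-1) = -12 < 0 ⇒ local maximum; f''(1) = 4 > 0 ⇒ local minimum; f''(2) = -6 < 0 ⇒ local maximum.
The local minimum is f(1) = -31/6.

-31/6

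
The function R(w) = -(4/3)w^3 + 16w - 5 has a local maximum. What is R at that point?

R'(w) = -4w^2 + 16. Setting R'(w) = 0 gives w ∈ {-2, 2}.
Second-derivative test with R''(w) = -8w: R''(-2) = 16 > 0 ⇒ local minimum; R''(2) = -16 < 0 ⇒ local maximum.
The local maximum is R(2) = 49/3.

49/3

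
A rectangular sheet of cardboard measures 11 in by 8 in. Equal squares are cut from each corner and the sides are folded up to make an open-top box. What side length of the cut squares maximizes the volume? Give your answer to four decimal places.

1.5252

With cut size x, the volume is V(x) = x(11 − 2x)(8 − 2x) for 0 < x < 4.
V'(x) = 12x^2 − 76x + 88. Setting V'(x) = 0 gives x ≈ 1.5252 (the root in (0, 4)).
V''(x) = 24x − 76 is negative there, so this is the maximum; V ≈ 60.0126.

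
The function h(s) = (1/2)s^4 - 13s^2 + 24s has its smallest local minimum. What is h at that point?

-176

Critical points: h'(s) = 2s^3 - 26s + 24 vanishes at s = -4, 1, 3.
h''(s) = 6s^2 - 26. h''(-4) = 70 > 0 ⇒ local minimum; h''(1) = -20 < 0 ⇒ local maximum; h''(3) = 28 > 0 ⇒ local minimum.
The smallest local minimum is h(-4) = -176.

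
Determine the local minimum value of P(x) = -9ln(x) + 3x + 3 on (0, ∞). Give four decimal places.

2.1125

P'(x) = -9/x + 3 = 0 gives x = 3.
P''(x) = 9/x², which is positive for x > 0, so this is a local minimum.
P(3) = -9·ln(3) + 9 + 3 ≈ 2.1125.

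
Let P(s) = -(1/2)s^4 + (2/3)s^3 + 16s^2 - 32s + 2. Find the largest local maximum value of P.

P'(s) = -2s^3 + 2s^2 + 32s - 32. Setting P'(s) = 0 gives s ∈ {-4, 1, 4}.
P''(s) = -6s^2 + 4s + 32. P''(-4) = -80 < 0 ⇒ local maximum; P''(1) = 30 > 0 ⇒ local minimum; P''(4) = -48 < 0 ⇒ local maximum.
Thus P has its largest local maximum at s = -4, with value 646/3.

646/3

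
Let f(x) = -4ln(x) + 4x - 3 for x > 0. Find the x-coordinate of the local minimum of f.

1

f'(x) = -4/x + 4 = 0 gives x = 1.
f''(x) = 4/x², which is positive for x > 0, so this is a local minimum.
f(1) = -4·ln(1) + 4 - 3 ≈ 1.0000.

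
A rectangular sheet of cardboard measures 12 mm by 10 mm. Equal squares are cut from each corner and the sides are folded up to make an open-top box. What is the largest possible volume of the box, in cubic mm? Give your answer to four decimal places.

96.7706

With cut size x, the volume is V(x) = x(12 − 2x)(10 − 2x) for 0 < x < 5.
V'(x) = 12x^2 − 88x + 120. Setting V'(x) = 0 gives x ≈ 1.8107 (the root in (0, 5)).
V''(x) = 24x − 88 is negative there, so this is the maximum; V ≈ 96.7706.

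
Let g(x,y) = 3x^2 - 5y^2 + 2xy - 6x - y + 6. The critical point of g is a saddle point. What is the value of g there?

195/64

∂g/∂x = 6x + 2y - 6 = 0 and ∂g/∂y = 2x - 10y - 1 = 0, so (x, y) = (31/32, 3/32).
The Hessian has g_{xx} = 6, g_{yy} = -10, g_{xy} = 2, giving D = -64 < 0, so the point is a saddle point.
g(31/32, 3/32) = 195/64.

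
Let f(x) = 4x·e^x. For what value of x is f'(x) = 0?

f'(x) = 4·e^x + (4x)·1·e^x = (4x + 4)·e^x. Since e^x > 0, the only critical point is x = -1.
f''(-1) has the same sign as 4 > 0, so this is a local minimum.
f(-1) = (-4)·e^(-1) ≈ -1.4715.

-1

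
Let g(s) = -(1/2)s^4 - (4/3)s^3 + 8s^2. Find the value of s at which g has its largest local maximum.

Critical points: g'(s) = -2s^3 - 4s^2 + 16s vanishes at s = -4, 0, 2.
Since g''(s) = -6s^2 - 8s + 16, we get g''(-4) = -48 < 0 ⇒ local maximum; g''(0) = 16 > 0 ⇒ local minimum; g''(2) = -24 < 0 ⇒ local maximum.
The largest local maximum is g(-4) = 256/3.

-4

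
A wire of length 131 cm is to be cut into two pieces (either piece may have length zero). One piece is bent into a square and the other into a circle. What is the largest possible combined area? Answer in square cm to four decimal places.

1365.6290

Let x be the length used for the square. Square side x/4; circle radius (131−x)/(2π).
A(x) = (x/4)² + π·((131−x)/(2π))² = x²/16 + (131−x)²/(4π) for 0 ≤ x ≤ 131. A'(x) = x/8 − (131−x)/(2π) = 0 gives x = 4·131/(π+4) ≈ 73.3730.
A'' > 0, so the interior critical point is a minimum; the maximum is at an endpoint. A(0) = 1365.6290 and A(131) = 1072.5625, so the largest area is 1365.6290.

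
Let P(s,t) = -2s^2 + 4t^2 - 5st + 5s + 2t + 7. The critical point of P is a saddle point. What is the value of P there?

∂P/∂s = -4s - 5t + 5 = 0 and ∂P/∂t = -5s + 8t + 2 = 0, so (s, t) = (50/57, 17/57).
The Hessian has P_{ss} = -4, P_{tt} = 8, P_{st} = -5, giving D = -57 < 0, so the point is a saddle point.
P(50/57, 17/57) = 541/57.

541/57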